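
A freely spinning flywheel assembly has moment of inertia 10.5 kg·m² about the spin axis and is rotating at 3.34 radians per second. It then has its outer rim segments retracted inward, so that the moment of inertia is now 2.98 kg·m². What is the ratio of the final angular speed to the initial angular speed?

ω₂/ω₁ ≈ 3.52

No external torque acts about the spin axis, so angular momentum is conserved.
ω₂/ω₁ = I₁/I₂ = 10.50 / 2.980 = 3.523.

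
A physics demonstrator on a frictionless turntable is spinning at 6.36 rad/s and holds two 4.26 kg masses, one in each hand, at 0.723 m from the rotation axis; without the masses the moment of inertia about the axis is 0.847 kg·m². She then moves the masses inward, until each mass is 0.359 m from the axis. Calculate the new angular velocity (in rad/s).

No external torque acts about the spin axis, so angular momentum is conserved.
I₁ = 0.847 + 2(4.26)(0.723)² = 5.301 kg·m²; I₂ = 0.847 + 2(4.26)(0.359)² = 1.945 kg·m².
ω₂ = I₁ω₁ / I₂ = (5.301)(6.36 rad/s) / (1.945) = 17.33 rad/s.

ω₂ ≈ 17.3 rad/s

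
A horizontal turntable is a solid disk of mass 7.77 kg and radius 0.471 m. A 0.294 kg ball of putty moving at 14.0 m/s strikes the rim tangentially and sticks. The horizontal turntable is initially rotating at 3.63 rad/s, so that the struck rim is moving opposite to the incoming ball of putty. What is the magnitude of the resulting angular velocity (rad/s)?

|ω_f| ≈ 1.28 rad/s

The axle reaction passes through the axle and exerts no torque about it; angular momentum about the axle is conserved through the impact.
I_p = ½(7.77)(0.471)² = 0.8619 kg·m². Taking the sense of the ball of putty's angular momentum as positive, L_{ball} = m v R = (0.294)(14.0)(0.471) = 1.939 kg·m²/s.
L_i = −I_p ω_p + m v R = −(0.8619)(3.63) + 1.939 = -1.190 kg·m²/s.
After sticking, I_f = I_p + m R² = 0.8619 + (0.294)(0.471)² = 0.9271 kg·m².
ω_f = L_i / I_f = -1.190 / 0.9271 = -1.283 rad/s.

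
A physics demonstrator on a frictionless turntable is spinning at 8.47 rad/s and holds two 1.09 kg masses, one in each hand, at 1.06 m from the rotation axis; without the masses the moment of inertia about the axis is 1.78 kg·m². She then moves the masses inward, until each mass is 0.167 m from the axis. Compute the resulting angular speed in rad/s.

ω₂ ≈ 19.5 rad/s

Angular momentum about the spin axis is conserved since the torque about it is zero.
I₁ = 1.78 + 2(1.09)(1.06)² = 4.229 kg·m²; I₂ = 1.78 + 2(1.09)(0.167)² = 1.841 kg·m².
ω₂ = I₁ω₁ / I₂ = (4.229)(8.47 rad/s) / (1.841) = 19.46 rad/s.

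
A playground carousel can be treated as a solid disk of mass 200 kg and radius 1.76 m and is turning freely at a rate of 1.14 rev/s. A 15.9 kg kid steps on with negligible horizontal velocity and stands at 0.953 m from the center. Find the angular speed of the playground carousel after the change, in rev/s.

ω_f ≈ 1.09 rev/s

No external torque acts about the center; L_before = L_after.
I_p = ½(200)(1.76)² = 309.8 kg·m².
Added inertia Σmr² = (15.9)(0.953)² = 14.44 kg·m²; I_f = 309.8 + 14.44 = 324.2 kg·m².
ω_f = I_p ω_i / I_f = (309.8)(1.14) / 324.2 = 1.089 rev/s.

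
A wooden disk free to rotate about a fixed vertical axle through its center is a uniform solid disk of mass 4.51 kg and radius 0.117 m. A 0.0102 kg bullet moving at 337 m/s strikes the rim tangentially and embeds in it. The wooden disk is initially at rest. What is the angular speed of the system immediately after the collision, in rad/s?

|ω_f| ≈ 13.0 rad/s

About the axle the impulsive forces during the collision are internal, so angular momentum about that axis is conserved.
I_p = ½(4.51)(0.117)² = 0.03087 kg·m². Taking the sense of the bullet's angular momentum as positive, L_{bullet} = m v R = (0.0102)(337)(0.117) = 0.4022 kg·m²/s.
L_i = 0 + 0.4022 = 0.4022 kg·m²/s.
After sticking, I_f = I_p + m R² = 0.03087 + (0.0102)(0.117)² = 0.03101 kg·m².
ω_f = L_i / I_f = 0.4022 / 0.03101 = 12.97 rad/s.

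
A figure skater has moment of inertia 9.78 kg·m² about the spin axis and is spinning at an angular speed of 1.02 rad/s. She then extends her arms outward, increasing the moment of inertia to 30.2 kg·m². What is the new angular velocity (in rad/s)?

With no external torque about the axis, L is conserved: I₁ω₁ = I₂ω₂.
ω₂ = I₁ω₁ / I₂ = (9.780)(1.02 rad/s) / (30.20) = 0.3303 rad/s.

ω₂ ≈ 0.330 rad/s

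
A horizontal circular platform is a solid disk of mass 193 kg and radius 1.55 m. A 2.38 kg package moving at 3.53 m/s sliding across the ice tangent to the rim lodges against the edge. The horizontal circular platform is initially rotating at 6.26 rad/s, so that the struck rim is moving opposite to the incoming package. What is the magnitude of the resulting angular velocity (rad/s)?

About the central axle the impulsive forces during the collision are internal, so angular momentum about that axis is conserved.
I_p = ½(193)(1.55)² = 231.8 kg·m². Taking the sense of the package's angular momentum as positive, L_{package} = m v R = (2.38)(3.53)(1.55) = 13.02 kg·m²/s.
L_i = −I_p ω_p + m v R = −(231.8)(6.26) + 13.02 = -1438 kg·m²/s.
After sticking, I_f = I_p + m R² = 231.8 + (2.38)(1.55)² = 237.6 kg·m².
ω_f = L_i / I_f = -1438 / 237.6 = -6.055 rad/s.

|ω_f| ≈ 6.05 rad/s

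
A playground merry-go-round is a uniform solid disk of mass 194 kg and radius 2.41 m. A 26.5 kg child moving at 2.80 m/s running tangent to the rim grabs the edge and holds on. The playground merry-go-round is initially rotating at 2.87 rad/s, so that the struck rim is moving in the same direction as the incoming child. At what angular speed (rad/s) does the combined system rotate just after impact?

About the axle the impulsive forces during the collision are internal, so angular momentum about that axis is conserved.
I_p = ½(194)(2.41)² = 563.4 kg·m². Taking the sense of the child's angular momentum as positive, L_{child} = m v R = (26.5)(2.80)(2.41) = 178.8 kg·m²/s.
L_i = +I_p ω_p + m v R = +(563.4)(2.87) + 178.8 = 1796 kg·m²/s.
After sticking, I_f = I_p + m R² = 563.4 + (26.5)(2.41)² = 717.3 kg·m².
ω_f = L_i / I_f = 1796 / 717.3 = 2.503 rad/s.

|ω_f| ≈ 2.50 rad/s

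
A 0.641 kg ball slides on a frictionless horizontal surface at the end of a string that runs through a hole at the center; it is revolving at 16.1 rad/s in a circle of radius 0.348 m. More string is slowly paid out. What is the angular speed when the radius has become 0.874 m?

No torque about the axis ⇒ m r₁² ω₁ = m r₂² ω₂.
ω₂ = ω₁ (r₁/r₂)² = (16.1)(0.348/0.874)² = 2.552 rad/s.

ω₂ ≈ 2.55 rad/s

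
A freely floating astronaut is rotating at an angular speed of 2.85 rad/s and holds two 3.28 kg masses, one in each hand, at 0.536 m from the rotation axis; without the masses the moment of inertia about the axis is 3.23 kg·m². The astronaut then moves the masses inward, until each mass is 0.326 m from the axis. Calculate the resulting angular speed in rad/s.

ω₂ ≈ 3.71 rad/s

No external torque acts about the spin axis, so angular momentum is conserved.
I₁ = 3.23 + 2(3.28)(0.536)² = 5.115 kg·m²; I₂ = 3.23 + 2(3.28)(0.326)² = 3.927 kg·m².
ω₂ = I₁ω₁ / I₂ = (5.115)(2.85 rad/s) / (3.927) = 3.712 rad/s.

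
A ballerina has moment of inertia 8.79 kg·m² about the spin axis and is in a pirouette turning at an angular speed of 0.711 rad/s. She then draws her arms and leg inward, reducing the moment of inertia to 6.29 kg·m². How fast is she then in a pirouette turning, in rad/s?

Angular momentum about the spin axis is conserved since the torque about it is zero.
ω₂ = I₁ω₁ / I₂ = (8.790)(0.711 rad/s) / (6.290) = 0.9936 rad/s.

ω₂ ≈ 0.994 rad/s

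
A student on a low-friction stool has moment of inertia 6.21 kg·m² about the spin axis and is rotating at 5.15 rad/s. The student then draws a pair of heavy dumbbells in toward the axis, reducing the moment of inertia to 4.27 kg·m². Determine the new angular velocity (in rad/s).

ω₂ ≈ 7.49 rad/s

Angular momentum about the spin axis is conserved since the torque about it is zero.
ω₂ = I₁ω₁ / I₂ = (6.210)(5.15 rad/s) / (4.270) = 7.490 rad/s.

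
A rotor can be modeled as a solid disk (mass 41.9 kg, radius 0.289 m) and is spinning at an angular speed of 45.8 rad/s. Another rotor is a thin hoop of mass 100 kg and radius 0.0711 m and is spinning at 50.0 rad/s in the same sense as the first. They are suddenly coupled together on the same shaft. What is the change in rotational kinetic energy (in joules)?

ΔKE ≈ -3.46 J

No external torque acts about the common axis, so total angular momentum is conserved.
Moments of inertia: I_A = ½(41.9)(0.289)² = 1.750 kg·m²; I_B = (100)(0.0711)² = 0.5055 kg·m².
Taking A's sense as positive: L = (1.750)(45.8) + (0.5055)(50.0) = 105.4 kg·m²·rad/s.
Combined I = 1.750 + 0.5055 = 2.255 kg·m².
ω_f = L / I = 105.4 / 2.255 = 46.74 rad/s.
KE_i = ½ΣIω² = 2467 J; KE_f = ½(2.255)(46.74)² = 2464 J.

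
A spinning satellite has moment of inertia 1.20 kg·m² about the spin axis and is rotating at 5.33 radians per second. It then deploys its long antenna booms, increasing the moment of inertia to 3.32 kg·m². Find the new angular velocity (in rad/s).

Angular momentum about the spin axis is conserved since the torque about it is zero.
ω₂ = I₁ω₁ / I₂ = (1.200)(5.33 rad/s) / (3.320) = 1.927 rad/s.

ω₂ ≈ 1.93 rad/s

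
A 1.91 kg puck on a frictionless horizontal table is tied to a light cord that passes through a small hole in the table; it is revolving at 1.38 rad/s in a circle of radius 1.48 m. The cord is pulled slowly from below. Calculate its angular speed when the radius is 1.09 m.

ω₂ ≈ 2.54 rad/s

The constraining force is radial, so m r² ω about the center is conserved.
ω₂ = ω₁ (r₁/r₂)² = (1.38)(1.48/1.09)² = 2.544 rad/s.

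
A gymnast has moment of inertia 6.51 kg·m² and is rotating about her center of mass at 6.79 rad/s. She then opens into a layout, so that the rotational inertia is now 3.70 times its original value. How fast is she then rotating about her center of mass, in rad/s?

ω₂ ≈ 1.84 rad/s

No external torque acts about the spin axis, so angular momentum is conserved.
I₂ = 3.70 × 6.51 = 24.09 kg·m².
ω₂ = I₁ω₁ / I₂ = (6.510)(6.79 rad/s) / (24.09) = 1.835 rad/s.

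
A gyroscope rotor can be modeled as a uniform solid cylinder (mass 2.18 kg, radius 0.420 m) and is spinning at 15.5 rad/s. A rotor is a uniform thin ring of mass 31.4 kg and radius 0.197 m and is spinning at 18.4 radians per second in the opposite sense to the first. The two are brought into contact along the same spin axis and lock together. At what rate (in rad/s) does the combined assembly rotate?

|ω_f| ≈ 13.8 rad/s

The coupling torques are internal; angular momentum about the shared axis is conserved.
Moments of inertia: I_A = ½(2.18)(0.420)² = 0.1923 kg·m²; I_B = (31.4)(0.197)² = 1.219 kg·m².
Taking A's sense as positive: L = (0.1923)(15.5) − (1.219)(18.4) = -19.44 kg·m²·rad/s.
Combined I = 0.1923 + 1.219 = 1.411 kg·m².
ω_f = L / I = -19.44 / 1.411 = -13.78 rad/s.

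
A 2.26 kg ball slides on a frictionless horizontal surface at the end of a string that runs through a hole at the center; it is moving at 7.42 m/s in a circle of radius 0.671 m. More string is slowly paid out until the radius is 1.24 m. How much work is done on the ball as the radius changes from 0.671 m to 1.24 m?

The only horizontal force on the mass is along the cord (radial), so it exerts no torque about the hole and angular momentum m v r is conserved.
v₂ = v₁ r₁ / r₂ = (7.42)(0.671) / (1.24) = 4.015 m/s.
W = ΔKE = ½m(v₂² − v₁²) = -44.00 J.

W ≈ -44.0 J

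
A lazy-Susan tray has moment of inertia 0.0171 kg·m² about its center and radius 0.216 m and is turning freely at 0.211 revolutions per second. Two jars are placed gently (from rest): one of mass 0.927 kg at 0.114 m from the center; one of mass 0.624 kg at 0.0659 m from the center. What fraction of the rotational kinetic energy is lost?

No external torque acts about the center; L_before = L_after.
Added inertia Σmr² = (0.927)(0.114)² + (0.624)(0.0659)² = 0.01476 kg·m²; I_f = 0.01710 + 0.01476 = 0.03186 kg·m².
ω_f = I_p ω_i / I_f = (0.01710)(0.211) / 0.03186 = 0.1133 rev/s.
KE_i = ½(0.01710)(1.326 rad/s)² = 0.01503 J; KE_f = ½(0.03186)(0.7116)² = 0.008066 J.
Fraction lost = 0.4632.

fraction ≈ 0.463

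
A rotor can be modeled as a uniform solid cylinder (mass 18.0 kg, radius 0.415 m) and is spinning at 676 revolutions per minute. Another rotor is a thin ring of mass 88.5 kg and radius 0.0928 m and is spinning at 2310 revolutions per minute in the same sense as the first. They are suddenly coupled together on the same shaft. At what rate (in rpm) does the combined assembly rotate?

|ω_f| ≈ 1210 rpm

The coupling torques are internal; angular momentum about the shared axis is conserved.
Moments of inertia: I_A = ½(18.0)(0.415)² = 1.550 kg·m²; I_B = (88.5)(0.0928)² = 0.7621 kg·m².
Taking A's sense as positive: L = (1.550)(676) + (0.7621)(2310) = 2808 kg·m²·rpm.
Combined I = 1.550 + 0.7621 = 2.312 kg·m².
ω_f = L / I = 2808 / 2.312 = 1215 rpm.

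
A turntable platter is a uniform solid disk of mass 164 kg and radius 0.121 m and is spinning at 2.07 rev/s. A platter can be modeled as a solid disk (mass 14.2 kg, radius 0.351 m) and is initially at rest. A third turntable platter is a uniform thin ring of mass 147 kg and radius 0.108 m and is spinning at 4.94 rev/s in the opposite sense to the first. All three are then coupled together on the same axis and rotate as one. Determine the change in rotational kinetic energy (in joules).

ΔKE ≈ -741 J

No external torque acts about the common axis, so total angular momentum is conserved.
Moments of inertia: I_A = ½(164)(0.121)² = 1.201 kg·m²; I_B = ½(14.2)(0.351)² = 0.8747 kg·m²; I_C = (147)(0.108)² = 1.715 kg·m².
Taking A's sense as positive: L = (1.201)(2.07) − (1.715)(4.94) = -5.985 kg·m²·rev/s.
Combined I = 1.201 + 0.8747 + 1.715 = 3.790 kg·m².
ω_f = L / I = -5.985 / 3.790 = -1.579 rev/s.
KE_i = ½ΣIω² = 927.5 J; KE_f = ½(3.790)(9.922)² = 186.6 J.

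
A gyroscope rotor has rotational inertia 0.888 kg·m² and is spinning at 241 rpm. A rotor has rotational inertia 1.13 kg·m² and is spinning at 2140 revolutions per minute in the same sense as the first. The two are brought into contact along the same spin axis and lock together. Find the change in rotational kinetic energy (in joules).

ΔKE ≈ -9830 J

No external torque acts about the common axis, so total angular momentum is conserved.
Taking A's sense as positive: L = (0.8880)(241) + (1.130)(2140) = 2632 kg·m²·rpm.
Combined I = 0.8880 + 1.130 = 2.018 kg·m².
ω_f = L / I = 2632 / 2.018 = 1304 rpm.
KE_i = ½ΣIω² = 28660 J; KE_f = ½(2.018)(136.6)² = 18830 J.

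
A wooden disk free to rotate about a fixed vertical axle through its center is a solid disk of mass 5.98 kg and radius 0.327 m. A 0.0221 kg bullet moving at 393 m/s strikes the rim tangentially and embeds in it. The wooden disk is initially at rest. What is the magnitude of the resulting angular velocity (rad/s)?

|ω_f| ≈ 8.82 rad/s

The axle reaction passes through the axle and exerts no torque about it; angular momentum about the axle is conserved through the impact.
I_p = ½(5.98)(0.327)² = 0.3197 kg·m². Taking the sense of the bullet's angular momentum as positive, L_{bullet} = m v R = (0.0221)(393)(0.327) = 2.840 kg·m²/s.
L_i = 0 + 2.840 = 2.840 kg·m²/s.
After sticking, I_f = I_p + m R² = 0.3197 + (0.0221)(0.327)² = 0.3221 kg·m².
ω_f = L_i / I_f = 2.840 / 0.3221 = 8.818 rad/s.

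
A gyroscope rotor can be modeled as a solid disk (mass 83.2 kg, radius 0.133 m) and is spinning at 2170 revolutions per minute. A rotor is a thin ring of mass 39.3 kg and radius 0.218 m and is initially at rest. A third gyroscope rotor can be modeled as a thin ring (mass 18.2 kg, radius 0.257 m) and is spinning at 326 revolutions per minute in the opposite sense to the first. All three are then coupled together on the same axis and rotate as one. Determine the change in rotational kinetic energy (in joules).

ΔKE ≈ -17600 J

No external torque acts about the common axis, so total angular momentum is conserved.
Moments of inertia: I_A = ½(83.2)(0.133)² = 0.7359 kg·m²; I_B = (39.3)(0.218)² = 1.868 kg·m²; I_C = (18.2)(0.257)² = 1.202 kg·m².
Taking A's sense as positive: L = (0.7359)(2170) − (1.202)(326) = 1205 kg·m²·rpm.
Combined I = 0.7359 + 1.868 + 1.202 = 3.806 kg·m².
ω_f = L / I = 1205 / 3.806 = 316.6 rpm.
KE_i = ½ΣIω² = 19700 J; KE_f = ½(3.806)(33.16)² = 2092 J.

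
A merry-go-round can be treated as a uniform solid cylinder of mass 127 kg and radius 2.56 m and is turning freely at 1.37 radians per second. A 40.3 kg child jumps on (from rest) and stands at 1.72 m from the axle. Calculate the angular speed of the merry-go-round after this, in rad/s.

The added mass arrives with no angular momentum about the axle, and any external torque about the axle is negligible, so the system's angular momentum is conserved.
I_p = ½(127)(2.56)² = 416.2 kg·m².
Added inertia Σmr² = (40.3)(1.72)² = 119.2 kg·m²; I_f = 416.2 + 119.2 = 535.4 kg·m².
ω_f = I_p ω_i / I_f = (416.2)(1.37) / 535.4 = 1.065 rad/s.

ω_f ≈ 1.06 rad/s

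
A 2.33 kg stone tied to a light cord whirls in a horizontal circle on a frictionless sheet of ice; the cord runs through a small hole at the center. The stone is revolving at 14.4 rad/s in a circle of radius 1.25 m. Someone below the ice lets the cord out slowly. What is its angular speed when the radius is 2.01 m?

The constraining force is radial, so m r² ω about the center is conserved.
ω₂ = ω₁ (r₁/r₂)² = (14.4)(1.25/2.01)² = 5.569 rad/s.

ω₂ ≈ 5.57 rad/s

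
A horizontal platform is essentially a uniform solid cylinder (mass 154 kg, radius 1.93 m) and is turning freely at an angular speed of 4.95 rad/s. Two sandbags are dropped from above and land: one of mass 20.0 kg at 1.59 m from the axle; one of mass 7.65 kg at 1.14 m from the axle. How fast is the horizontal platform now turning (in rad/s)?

The added mass arrives with no angular momentum about the axle, and any external torque about the axle is negligible, so the system's angular momentum is conserved.
I_p = ½(154)(1.93)² = 286.8 kg·m².
Added inertia Σmr² = (20.0)(1.59)² + (7.65)(1.14)² = 60.50 kg·m²; I_f = 286.8 + 60.50 = 347.3 kg·m².
ω_f = I_p ω_i / I_f = (286.8)(4.95) / 347.3 = 4.088 rad/s.

ω_f ≈ 4.09 rad/s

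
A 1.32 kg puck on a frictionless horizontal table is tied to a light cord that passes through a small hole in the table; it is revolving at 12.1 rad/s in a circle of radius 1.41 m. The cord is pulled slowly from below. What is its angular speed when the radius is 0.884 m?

The constraining force is radial, so m r² ω about the center is conserved.
ω₂ = ω₁ (r₁/r₂)² = (12.1)(1.41/0.884)² = 30.78 rad/s.

ω₂ ≈ 30.8 rad/s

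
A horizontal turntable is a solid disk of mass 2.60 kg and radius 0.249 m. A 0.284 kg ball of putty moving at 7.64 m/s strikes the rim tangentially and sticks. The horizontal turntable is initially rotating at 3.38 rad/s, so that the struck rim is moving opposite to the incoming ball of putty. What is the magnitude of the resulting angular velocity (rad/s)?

|ω_f| ≈ 2.73 rad/s

The axle reaction passes through the axle and exerts no torque about it; angular momentum about the axle is conserved through the impact.
I_p = ½(2.60)(0.249)² = 0.08060 kg·m². Taking the sense of the ball of putty's angular momentum as positive, L_{ball} = m v R = (0.284)(7.64)(0.249) = 0.5403 kg·m²/s.
L_i = −I_p ω_p + m v R = −(0.08060)(3.38) + 0.5403 = 0.2678 kg·m²/s.
After sticking, I_f = I_p + m R² = 0.08060 + (0.284)(0.249)² = 0.09821 kg·m².
ω_f = L_i / I_f = 0.2678 / 0.09821 = 2.727 rad/s.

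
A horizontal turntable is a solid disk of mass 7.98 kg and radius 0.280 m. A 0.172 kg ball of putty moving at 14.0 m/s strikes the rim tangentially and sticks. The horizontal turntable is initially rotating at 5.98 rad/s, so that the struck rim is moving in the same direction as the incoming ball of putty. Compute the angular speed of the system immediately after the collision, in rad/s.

The axle reaction passes through the axle and exerts no torque about it; angular momentum about the axle is conserved through the impact.
I_p = ½(7.98)(0.280)² = 0.3128 kg·m². Taking the sense of the ball of putty's angular momentum as positive, L_{ball} = m v R = (0.172)(14.0)(0.280) = 0.6742 kg·m²/s.
L_i = +I_p ω_p + m v R = +(0.3128)(5.98) + 0.6742 = 2.545 kg·m²/s.
After sticking, I_f = I_p + m R² = 0.3128 + (0.172)(0.280)² = 0.3263 kg·m².
ω_f = L_i / I_f = 2.545 / 0.3263 = 7.799 rad/s.

|ω_f| ≈ 7.80 rad/s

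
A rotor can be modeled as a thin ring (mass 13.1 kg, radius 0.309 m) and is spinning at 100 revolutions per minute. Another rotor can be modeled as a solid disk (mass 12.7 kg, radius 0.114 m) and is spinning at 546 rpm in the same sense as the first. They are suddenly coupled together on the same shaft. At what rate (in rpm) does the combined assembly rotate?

|ω_f| ≈ 128 rpm

The coupling torques are internal; angular momentum about the shared axis is conserved.
Moments of inertia: I_A = (13.1)(0.309)² = 1.251 kg·m²; I_B = ½(12.7)(0.114)² = 0.08252 kg·m².
Taking A's sense as positive: L = (1.251)(100) + (0.08252)(546) = 170.1 kg·m²·rpm.
Combined I = 1.251 + 0.08252 = 1.333 kg·m².
ω_f = L / I = 170.1 / 1.333 = 127.6 rpm.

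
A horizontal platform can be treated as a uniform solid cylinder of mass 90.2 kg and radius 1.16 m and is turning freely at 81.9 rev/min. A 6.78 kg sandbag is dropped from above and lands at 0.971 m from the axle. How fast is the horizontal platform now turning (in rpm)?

The added mass arrives with no angular momentum about the axle, and any external torque about the axle is negligible, so the system's angular momentum is conserved.
I_p = ½(90.2)(1.16)² = 60.69 kg·m².
Added inertia Σmr² = (6.78)(0.971)² = 6.392 kg·m²; I_f = 60.69 + 6.392 = 67.08 kg·m².
ω_f = I_p ω_i / I_f = (60.69)(81.9) / 67.08 = 74.10 rpm.

ω_f ≈ 74.1 rpm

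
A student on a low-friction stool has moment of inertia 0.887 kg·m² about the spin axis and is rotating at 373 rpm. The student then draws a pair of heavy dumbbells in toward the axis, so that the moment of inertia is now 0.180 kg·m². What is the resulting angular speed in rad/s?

No external torque acts about the spin axis, so angular momentum is conserved.
ω₂ = I₁ω₁ / I₂ = (0.8870)(373 rpm) / (0.1800) = 1838 rpm = 192.5 rad/s.

ω₂ ≈ 192 rad/s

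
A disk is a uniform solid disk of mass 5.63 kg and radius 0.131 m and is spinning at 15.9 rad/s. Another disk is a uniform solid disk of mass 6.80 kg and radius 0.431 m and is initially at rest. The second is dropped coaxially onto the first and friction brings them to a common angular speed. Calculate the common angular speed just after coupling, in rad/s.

The coupling torques are internal; angular momentum about the shared axis is conserved.
Moments of inertia: I_A = ½(5.63)(0.131)² = 0.04831 kg·m²; I_B = ½(6.80)(0.431)² = 0.6316 kg·m².
Taking A's sense as positive: L = (0.04831)(15.9) = 0.7681 kg·m²·rad/s.
Combined I = 0.04831 + 0.6316 = 0.6799 kg·m².
ω_f = L / I = 0.7681 / 0.6799 = 1.130 rad/s.

|ω_f| ≈ 1.13 rad/s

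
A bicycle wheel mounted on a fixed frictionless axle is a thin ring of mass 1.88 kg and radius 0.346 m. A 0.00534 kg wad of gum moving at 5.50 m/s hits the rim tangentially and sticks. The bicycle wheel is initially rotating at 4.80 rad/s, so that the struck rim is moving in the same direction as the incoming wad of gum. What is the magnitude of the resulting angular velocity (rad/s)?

About the axle the impulsive forces during the collision are internal, so angular momentum about that axis is conserved.
I_p = (1.88)(0.346)² = 0.2251 kg·m². Taking the sense of the wad of gum's angular momentum as positive, L_{wad} = m v R = (0.00534)(5.50)(0.346) = 0.01016 kg·m²/s.
L_i = +I_p ω_p + m v R = +(0.2251)(4.80) + 0.01016 = 1.090 kg·m²/s.
After sticking, I_f = I_p + m R² = 0.2251 + (0.00534)(0.346)² = 0.2257 kg·m².
ω_f = L_i / I_f = 1.090 / 0.2257 = 4.831 rad/s.

|ω_f| ≈ 4.83 rad/s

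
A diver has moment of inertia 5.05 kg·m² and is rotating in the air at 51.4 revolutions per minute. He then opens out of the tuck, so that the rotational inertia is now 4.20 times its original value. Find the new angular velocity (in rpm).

Angular momentum about the spin axis is conserved since the torque about it is zero.
I₂ = 4.20 × 5.05 = 21.21 kg·m².
ω₂ = I₁ω₁ / I₂ = (5.050)(51.4 rpm) / (21.21) = 12.24 rpm.

ω₂ ≈ 12.2 rpm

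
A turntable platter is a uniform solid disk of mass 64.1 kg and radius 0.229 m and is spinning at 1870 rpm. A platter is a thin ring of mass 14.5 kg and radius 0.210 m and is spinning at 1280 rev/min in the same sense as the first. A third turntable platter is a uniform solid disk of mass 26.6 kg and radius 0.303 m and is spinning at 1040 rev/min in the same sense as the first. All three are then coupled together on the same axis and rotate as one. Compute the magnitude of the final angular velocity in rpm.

The coupling torques are internal; angular momentum about the shared axis is conserved.
Moments of inertia: I_A = ½(64.1)(0.229)² = 1.681 kg·m²; I_B = (14.5)(0.210)² = 0.6394 kg·m²; I_C = ½(26.6)(0.303)² = 1.221 kg·m².
Taking A's sense as positive: L = (1.681)(1870) + (0.6394)(1280) + (1.221)(1040) = 5231 kg·m²·rpm.
Combined I = 1.681 + 0.6394 + 1.221 = 3.541 kg·m².
ω_f = L / I = 5231 / 3.541 = 1477 rpm.

|ω_f| ≈ 1480 rpm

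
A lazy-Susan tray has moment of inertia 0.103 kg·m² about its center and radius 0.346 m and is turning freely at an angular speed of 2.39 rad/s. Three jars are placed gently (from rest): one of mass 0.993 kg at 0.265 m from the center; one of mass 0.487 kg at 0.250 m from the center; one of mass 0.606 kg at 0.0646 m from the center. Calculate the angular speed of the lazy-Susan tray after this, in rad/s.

The added mass arrives with no angular momentum about the center, and any external torque about the center is negligible, so the system's angular momentum is conserved.
Added inertia Σmr² = (0.993)(0.265)² + (0.487)(0.250)² + (0.606)(0.0646)² = 0.1027 kg·m²; I_f = 0.1030 + 0.1027 = 0.2057 kg·m².
ω_f = I_p ω_i / I_f = (0.1030)(2.39) / 0.2057 = 1.197 rad/s.

ω_f ≈ 1.20 rad/s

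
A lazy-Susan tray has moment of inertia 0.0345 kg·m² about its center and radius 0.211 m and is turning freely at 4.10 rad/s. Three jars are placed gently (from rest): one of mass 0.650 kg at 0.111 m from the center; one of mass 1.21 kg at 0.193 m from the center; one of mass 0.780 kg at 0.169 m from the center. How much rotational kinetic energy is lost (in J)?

No external torque acts about the center; L_before = L_after.
Added inertia Σmr² = (0.650)(0.111)² + (1.21)(0.193)² + (0.780)(0.169)² = 0.07536 kg·m²; I_f = 0.03450 + 0.07536 = 0.1099 kg·m².
ω_f = I_p ω_i / I_f = (0.03450)(4.10) / 0.1099 = 1.288 rad/s.
KE_i = ½(0.03450)(4.100 rad/s)² = 0.2900 J; KE_f = ½(0.1099)(1.288)² = 0.09106 J.

energy lost ≈ 0.199 J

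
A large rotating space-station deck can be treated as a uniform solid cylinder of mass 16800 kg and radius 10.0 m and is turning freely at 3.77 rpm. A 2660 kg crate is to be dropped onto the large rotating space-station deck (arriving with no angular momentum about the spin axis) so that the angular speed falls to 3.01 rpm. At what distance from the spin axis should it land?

r ≈ 8.93 m

No external torque acts about the spin axis; L_before = L_after.
I_p = ½(16800)(10.0)² = 8.400e+05 kg·m².
I_p ω_i = (I_p + m r²) ω_f ⇒ m r² = I_p(ω_i/ω_f − 1) = 8.400e+05(3.77/3.01 − 1) = 2.121e+05 kg·m².
r = √(2.121e+05/2660) = 8.929 m.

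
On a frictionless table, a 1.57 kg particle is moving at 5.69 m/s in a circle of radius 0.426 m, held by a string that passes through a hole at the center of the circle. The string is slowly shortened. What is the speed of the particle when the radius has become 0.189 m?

Central (radial) force ⇒ zero torque about the center ⇒ m v r is constant.
v₂ = v₁ r₁ / r₂ = (5.69)(0.426) / (0.189) = 12.83 m/s.

v₂ ≈ 12.8 m/s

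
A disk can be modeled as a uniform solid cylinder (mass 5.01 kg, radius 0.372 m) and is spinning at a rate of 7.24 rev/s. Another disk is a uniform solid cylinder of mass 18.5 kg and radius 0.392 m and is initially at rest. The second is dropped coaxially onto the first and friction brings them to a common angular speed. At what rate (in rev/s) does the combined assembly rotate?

No external torque acts about the common axis, so total angular momentum is conserved.
Moments of inertia: I_A = ½(5.01)(0.372)² = 0.3467 kg·m²; I_B = ½(18.5)(0.392)² = 1.421 kg·m².
Taking A's sense as positive: L = (0.3467)(7.24) = 2.510 kg·m²·rev/s.
Combined I = 0.3467 + 1.421 = 1.768 kg·m².
ω_f = L / I = 2.510 / 1.768 = 1.420 rev/s.

|ω_f| ≈ 1.42 rev/s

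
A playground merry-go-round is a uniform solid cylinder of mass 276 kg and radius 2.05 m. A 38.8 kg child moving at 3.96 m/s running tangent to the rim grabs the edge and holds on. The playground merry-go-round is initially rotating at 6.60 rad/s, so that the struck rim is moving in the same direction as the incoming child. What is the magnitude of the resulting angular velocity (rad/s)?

The axle reaction passes through the axle and exerts no torque about it; angular momentum about the axle is conserved through the impact.
I_p = ½(276)(2.05)² = 579.9 kg·m². Taking the sense of the child's angular momentum as positive, L_{child} = m v R = (38.8)(3.96)(2.05) = 315.0 kg·m²/s.
L_i = +I_p ω_p + m v R = +(579.9)(6.60) + 315.0 = 4143 kg·m²/s.
After sticking, I_f = I_p + m R² = 579.9 + (38.8)(2.05)² = 743.0 kg·m².
ω_f = L_i / I_f = 4143 / 743.0 = 5.576 rad/s.

|ω_f| ≈ 5.58 rad/s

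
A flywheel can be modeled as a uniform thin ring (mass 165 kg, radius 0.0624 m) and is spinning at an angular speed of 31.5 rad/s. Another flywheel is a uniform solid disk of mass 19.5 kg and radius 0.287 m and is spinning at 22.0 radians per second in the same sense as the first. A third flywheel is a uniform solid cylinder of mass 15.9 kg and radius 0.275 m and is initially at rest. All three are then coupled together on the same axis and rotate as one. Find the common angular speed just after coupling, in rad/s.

No external torque acts about the common axis, so total angular momentum is conserved.
Moments of inertia: I_A = (165)(0.0624)² = 0.6425 kg·m²; I_B = ½(19.5)(0.287)² = 0.8031 kg·m²; I_C = ½(15.9)(0.275)² = 0.6012 kg·m².
Taking A's sense as positive: L = (0.6425)(31.5) + (0.8031)(22.0) = 37.91 kg·m²·rad/s.
Combined I = 0.6425 + 0.8031 + 0.6012 = 2.047 kg·m².
ω_f = L / I = 37.91 / 2.047 = 18.52 rad/s.

|ω_f| ≈ 18.5 rad/s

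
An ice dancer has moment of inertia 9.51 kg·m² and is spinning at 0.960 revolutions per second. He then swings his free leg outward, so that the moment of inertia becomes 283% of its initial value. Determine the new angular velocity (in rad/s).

ω₂ ≈ 2.13 rad/s

With no external torque about the axis, L is conserved: I₁ω₁ = I₂ω₂.
I₂ = 2.83 × 9.51 = 26.91 kg·m².
ω₂ = I₁ω₁ / I₂ = (9.510)(0.960 rev/s) / (26.91) = 0.3392 rev/s = 2.131 rad/s.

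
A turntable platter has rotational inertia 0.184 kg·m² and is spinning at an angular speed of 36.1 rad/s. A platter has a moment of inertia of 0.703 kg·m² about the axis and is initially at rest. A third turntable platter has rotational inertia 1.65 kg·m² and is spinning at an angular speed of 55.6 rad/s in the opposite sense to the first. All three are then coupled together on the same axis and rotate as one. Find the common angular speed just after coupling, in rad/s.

The coupling torques are internal; angular momentum about the shared axis is conserved.
Taking A's sense as positive: L = (0.1840)(36.1) − (1.650)(55.6) = -85.10 kg·m²·rad/s.
Combined I = 0.1840 + 0.7030 + 1.650 = 2.537 kg·m².
ω_f = L / I = -85.10 / 2.537 = -33.54 rad/s.

|ω_f| ≈ 33.5 rad/s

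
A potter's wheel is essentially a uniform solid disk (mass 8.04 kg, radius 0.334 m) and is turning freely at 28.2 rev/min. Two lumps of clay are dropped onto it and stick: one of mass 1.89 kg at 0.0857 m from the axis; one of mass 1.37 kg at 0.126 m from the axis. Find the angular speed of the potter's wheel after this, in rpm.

ω_f ≈ 26.1 rpm

The added mass arrives with no angular momentum about the axis, and any external torque about the axis is negligible, so the system's angular momentum is conserved.
I_p = ½(8.04)(0.334)² = 0.4485 kg·m².
Added inertia Σmr² = (1.89)(0.0857)² + (1.37)(0.126)² = 0.03563 kg·m²; I_f = 0.4485 + 0.03563 = 0.4841 kg·m².
ω_f = I_p ω_i / I_f = (0.4485)(28.2) / 0.4841 = 26.12 rpm.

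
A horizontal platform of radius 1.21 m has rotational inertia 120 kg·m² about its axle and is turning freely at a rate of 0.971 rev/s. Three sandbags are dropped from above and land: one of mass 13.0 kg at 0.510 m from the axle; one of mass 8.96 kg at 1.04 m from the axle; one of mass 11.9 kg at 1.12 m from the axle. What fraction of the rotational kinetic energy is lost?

The added mass arrives with no angular momentum about the axle, and any external torque about the axle is negligible, so the system's angular momentum is conserved.
Added inertia Σmr² = (13.0)(0.510)² + (8.96)(1.04)² + (11.9)(1.12)² = 28.00 kg·m²; I_f = 120.0 + 28.00 = 148.0 kg·m².
ω_f = I_p ω_i / I_f = (120.0)(0.971) / 148.0 = 0.7873 rev/s.
KE_i = ½(120.0)(6.101 rad/s)² = 2233 J; KE_f = ½(148.0)(4.947)² = 1811 J.
Fraction lost = 0.1892.

fraction ≈ 0.189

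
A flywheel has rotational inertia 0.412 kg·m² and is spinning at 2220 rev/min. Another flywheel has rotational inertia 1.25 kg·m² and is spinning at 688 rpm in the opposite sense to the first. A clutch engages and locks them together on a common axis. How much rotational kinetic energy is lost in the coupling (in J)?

The coupling torques are internal; angular momentum about the shared axis is conserved.
Taking A's sense as positive: L = (0.4120)(2220) − (1.250)(688) = 54.64 kg·m²·rpm.
Combined I = 0.4120 + 1.250 = 1.662 kg·m².
ω_f = L / I = 54.64 / 1.662 = 32.88 rpm.
KE_i = ½ΣIω² = 14380 J; KE_f = ½(1.662)(3.443)² = 9.850 J.

ΔKE lost ≈ 14400 J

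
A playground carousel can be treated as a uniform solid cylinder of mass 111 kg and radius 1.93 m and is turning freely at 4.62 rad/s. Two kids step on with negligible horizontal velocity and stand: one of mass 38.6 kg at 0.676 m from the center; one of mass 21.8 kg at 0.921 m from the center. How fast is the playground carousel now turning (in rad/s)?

No external torque acts about the center; L_before = L_after.
I_p = ½(111)(1.93)² = 206.7 kg·m².
Added inertia Σmr² = (38.6)(0.676)² + (21.8)(0.921)² = 36.13 kg·m²; I_f = 206.7 + 36.13 = 242.9 kg·m².
ω_f = I_p ω_i / I_f = (206.7)(4.62) / 242.9 = 3.933 rad/s.

ω_f ≈ 3.93 rad/s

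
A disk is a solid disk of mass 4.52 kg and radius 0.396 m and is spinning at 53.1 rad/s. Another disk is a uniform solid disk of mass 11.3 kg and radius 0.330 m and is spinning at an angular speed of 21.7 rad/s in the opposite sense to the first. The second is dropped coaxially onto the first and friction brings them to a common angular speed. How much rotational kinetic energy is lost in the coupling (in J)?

No external torque acts about the common axis, so total angular momentum is conserved.
Moments of inertia: I_A = ½(4.52)(0.396)² = 0.3544 kg·m²; I_B = ½(11.3)(0.330)² = 0.6153 kg·m².
Taking A's sense as positive: L = (0.3544)(53.1) − (0.6153)(21.7) = 5.467 kg·m²·rad/s.
Combined I = 0.3544 + 0.6153 = 0.9697 kg·m².
ω_f = L / I = 5.467 / 0.9697 = 5.638 rad/s.
KE_i = ½ΣIω² = 644.5 J; KE_f = ½(0.9697)(5.638)² = 15.41 J.

ΔKE lost ≈ 629 J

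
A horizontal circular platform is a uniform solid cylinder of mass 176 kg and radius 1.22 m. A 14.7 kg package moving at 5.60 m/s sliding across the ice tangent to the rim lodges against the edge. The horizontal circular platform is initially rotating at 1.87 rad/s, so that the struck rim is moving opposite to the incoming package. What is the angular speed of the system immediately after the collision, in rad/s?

|ω_f| ≈ 0.945 rad/s

About the central axle the impulsive forces during the collision are internal, so angular momentum about that axis is conserved.
I_p = ½(176)(1.22)² = 131.0 kg·m². Taking the sense of the package's angular momentum as positive, L_{package} = m v R = (14.7)(5.60)(1.22) = 100.4 kg·m²/s.
L_i = −I_p ω_p + m v R = −(131.0)(1.87) + 100.4 = -144.5 kg·m²/s.
After sticking, I_f = I_p + m R² = 131.0 + (14.7)(1.22)² = 152.9 kg·m².
ω_f = L_i / I_f = -144.5 / 152.9 = -0.9453 rad/s.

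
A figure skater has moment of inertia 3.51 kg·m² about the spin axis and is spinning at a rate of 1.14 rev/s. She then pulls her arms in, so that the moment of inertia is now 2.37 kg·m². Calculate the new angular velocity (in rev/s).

ω₂ ≈ 1.69 rev/s

With no external torque about the axis, L is conserved: I₁ω₁ = I₂ω₂.
ω₂ = I₁ω₁ / I₂ = (3.510)(1.14 rev/s) / (2.370) = 1.688 rev/s.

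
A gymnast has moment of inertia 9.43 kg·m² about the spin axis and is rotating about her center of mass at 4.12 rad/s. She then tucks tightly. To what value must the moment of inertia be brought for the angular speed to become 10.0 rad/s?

I₂ ≈ 3.89 kg·m²

No external torque acts about the spin axis, so angular momentum is conserved.
I₂ = I₁ω₁ / ω₂ = (9.43)(4.12) / (10.0) = 3.885 kg·m².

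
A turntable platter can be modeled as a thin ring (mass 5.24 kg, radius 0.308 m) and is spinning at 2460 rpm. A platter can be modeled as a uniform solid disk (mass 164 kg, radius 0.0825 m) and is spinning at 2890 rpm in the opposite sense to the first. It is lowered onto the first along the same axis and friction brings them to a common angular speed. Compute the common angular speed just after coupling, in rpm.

|ω_f| ≈ 370 rpm

The coupling torques are internal; angular momentum about the shared axis is conserved.
Moments of inertia: I_A = (5.24)(0.308)² = 0.4971 kg·m²; I_B = ½(164)(0.0825)² = 0.5581 kg·m².
Taking A's sense as positive: L = (0.4971)(2460) − (0.5581)(2890) = -390.1 kg·m²·rpm.
Combined I = 0.4971 + 0.5581 = 1.055 kg·m².
ω_f = L / I = -390.1 / 1.055 = -369.7 rpm.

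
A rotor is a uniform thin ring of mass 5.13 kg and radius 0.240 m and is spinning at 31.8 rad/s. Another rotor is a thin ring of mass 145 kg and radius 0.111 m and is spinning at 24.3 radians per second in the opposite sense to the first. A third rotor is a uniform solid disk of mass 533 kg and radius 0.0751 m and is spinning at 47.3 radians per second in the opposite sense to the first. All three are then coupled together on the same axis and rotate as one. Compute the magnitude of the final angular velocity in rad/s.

|ω_f| ≈ 29.3 rad/s

The coupling torques are internal; angular momentum about the shared axis is conserved.
Moments of inertia: I_A = (5.13)(0.240)² = 0.2955 kg·m²; I_B = (145)(0.111)² = 1.787 kg·m²; I_C = ½(533)(0.0751)² = 1.503 kg·m².
Taking A's sense as positive: L = (0.2955)(31.8) − (1.787)(24.3) − (1.503)(47.3) = -105.1 kg·m²·rad/s.
Combined I = 0.2955 + 1.787 + 1.503 = 3.585 kg·m².
ω_f = L / I = -105.1 / 3.585 = -29.32 rad/s.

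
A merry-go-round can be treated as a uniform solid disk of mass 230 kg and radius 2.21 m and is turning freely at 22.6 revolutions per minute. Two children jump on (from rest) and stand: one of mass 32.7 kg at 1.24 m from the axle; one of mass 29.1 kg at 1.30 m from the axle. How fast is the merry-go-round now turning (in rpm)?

ω_f ≈ 19.2 rpm

The added mass arrives with no angular momentum about the axle, and any external torque about the axle is negligible, so the system's angular momentum is conserved.
I_p = ½(230)(2.21)² = 561.7 kg·m².
Added inertia Σmr² = (32.7)(1.24)² + (29.1)(1.30)² = 99.46 kg·m²; I_f = 561.7 + 99.46 = 661.1 kg·m².
ω_f = I_p ω_i / I_f = (561.7)(22.6) / 661.1 = 19.20 rpm.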